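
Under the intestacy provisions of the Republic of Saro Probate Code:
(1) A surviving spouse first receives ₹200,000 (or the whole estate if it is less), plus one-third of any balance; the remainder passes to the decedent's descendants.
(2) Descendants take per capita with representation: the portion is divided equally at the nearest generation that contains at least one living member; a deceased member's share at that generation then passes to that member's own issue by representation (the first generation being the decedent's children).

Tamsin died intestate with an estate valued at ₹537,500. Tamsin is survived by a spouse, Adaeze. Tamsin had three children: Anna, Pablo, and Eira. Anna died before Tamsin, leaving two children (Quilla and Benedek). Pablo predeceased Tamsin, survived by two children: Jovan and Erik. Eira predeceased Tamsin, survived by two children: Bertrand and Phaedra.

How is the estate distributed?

Adaeze: ₹312,500; Quilla: ₹37,500; Benedek: ₹37,500; Jovan: ₹37,500; Erik: ₹37,500; Bertrand: ₹37,500; Phaedra: ₹37,500

Adaeze first takes ₹200,000, leaving a balance of ₹337,500. Adaeze then takes one-third of the balance (₹112,500), for a total of ₹312,500. The remaining ₹225,000 passes to the descendants.
No child survives, so the initial division is made at the grandchildren's generation.
The descendants' portion (₹225,000) is divided into 6 shares of ₹37,500: Quilla, Benedek, Jovan, Erik, Bertrand, and Phaedra each take ₹37,500.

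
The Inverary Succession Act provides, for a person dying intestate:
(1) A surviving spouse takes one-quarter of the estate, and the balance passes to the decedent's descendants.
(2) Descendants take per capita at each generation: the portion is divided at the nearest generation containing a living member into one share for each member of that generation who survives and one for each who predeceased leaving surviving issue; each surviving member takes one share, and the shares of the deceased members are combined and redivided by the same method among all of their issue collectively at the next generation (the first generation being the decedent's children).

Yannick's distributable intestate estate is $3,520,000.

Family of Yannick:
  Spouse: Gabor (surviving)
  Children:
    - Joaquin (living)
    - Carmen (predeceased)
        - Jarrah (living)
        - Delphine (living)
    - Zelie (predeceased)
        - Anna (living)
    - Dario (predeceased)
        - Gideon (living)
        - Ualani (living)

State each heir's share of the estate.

Gabor takes one-quarter of $3,520,000 = $880,000. The remaining $2,640,000 passes to the descendants.
The descendants' portion ($2,640,000) is divided at the children's generation into 4 shares of $660,000. Joaquin takes $660,000. The 3 shares of the deceased (Carmen, Zelie, and Dario) are combined into a pool of $1,980,000.
That pool ($1,980,000) is divided at the grandchildren's generation equally among Jarrah, Delphine, Anna, Gideon, and Ualani: $396,000 each.

Gabor: $880,000; Joaquin: $660,000; Jarrah: $396,000; Delphine: $396,000; Anna: $396,000; Gideon: $396,000; Ualani: $396,000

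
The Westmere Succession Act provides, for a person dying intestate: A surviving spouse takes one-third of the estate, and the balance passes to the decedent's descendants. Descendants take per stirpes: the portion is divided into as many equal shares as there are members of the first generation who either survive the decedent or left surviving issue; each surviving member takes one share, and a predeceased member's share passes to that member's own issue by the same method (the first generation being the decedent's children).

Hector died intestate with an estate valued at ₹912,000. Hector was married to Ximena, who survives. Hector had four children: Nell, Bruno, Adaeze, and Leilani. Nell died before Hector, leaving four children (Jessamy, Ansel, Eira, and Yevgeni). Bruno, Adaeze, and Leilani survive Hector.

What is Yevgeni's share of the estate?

Ximena takes one-third of ₹912,000 = ₹304,000. The remaining ₹608,000 passes to the descendants.
The descendants' portion (₹608,000) is divided into 4 shares of ₹152,000: Bruno, Adaeze, and Leilani each take ₹152,000; Nell's ₹152,000 share passes to Nell's issue.
Nell's share (₹152,000) is divided into 4 shares of ₹38,000: Jessamy, Ansel, Eira, and Yevgeni each take ₹38,000.

Yevgeni receives ₹38,000.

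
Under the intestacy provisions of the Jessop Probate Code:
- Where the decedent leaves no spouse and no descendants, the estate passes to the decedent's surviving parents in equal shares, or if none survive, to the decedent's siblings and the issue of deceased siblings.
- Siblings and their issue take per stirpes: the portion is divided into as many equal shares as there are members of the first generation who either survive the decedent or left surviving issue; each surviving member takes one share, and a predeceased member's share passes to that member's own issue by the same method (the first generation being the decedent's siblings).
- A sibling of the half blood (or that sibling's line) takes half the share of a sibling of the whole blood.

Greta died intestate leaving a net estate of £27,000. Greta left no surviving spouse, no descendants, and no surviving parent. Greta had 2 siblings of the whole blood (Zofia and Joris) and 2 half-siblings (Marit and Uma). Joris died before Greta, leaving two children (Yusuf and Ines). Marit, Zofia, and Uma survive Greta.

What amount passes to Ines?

The entire £27,000 passes to the siblings and their issue.
Counting each half-blood sibling's line as half a unit, there are 3 units in £27,000, so one unit is £9,000. Whole-blood lines (Zofia and Joris) take £9,000 each; half-blood lines (Marit and Uma) take £4,500 each.
Joris's share (£9,000) is divided into 2 shares of £4,500: Yusuf and Ines each take £4,500.

Ines receives £4,500.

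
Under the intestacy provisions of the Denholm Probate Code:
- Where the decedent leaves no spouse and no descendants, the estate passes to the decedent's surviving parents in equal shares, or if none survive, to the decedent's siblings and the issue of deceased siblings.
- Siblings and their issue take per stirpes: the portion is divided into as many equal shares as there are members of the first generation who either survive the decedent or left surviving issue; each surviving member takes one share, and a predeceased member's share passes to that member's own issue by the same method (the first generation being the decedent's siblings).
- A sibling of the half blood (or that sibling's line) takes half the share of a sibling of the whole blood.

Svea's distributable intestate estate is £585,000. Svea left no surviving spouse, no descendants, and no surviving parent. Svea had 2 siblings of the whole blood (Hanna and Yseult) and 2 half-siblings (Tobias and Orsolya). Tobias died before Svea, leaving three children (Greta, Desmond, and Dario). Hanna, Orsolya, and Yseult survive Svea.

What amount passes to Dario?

Dario receives £32,500.

The entire £585,000 passes to the siblings and their issue.
Counting each half-blood sibling's line as half a unit, there are 3 units in £585,000, so one unit is £195,000. Whole-blood lines (Hanna and Yseult) take £195,000 each; half-blood lines (Tobias and Orsolya) take £97,500 each.
Tobias's share (£97,500) is divided into 3 shares of £32,500: Greta, Desmond, and Dario each take £32,500.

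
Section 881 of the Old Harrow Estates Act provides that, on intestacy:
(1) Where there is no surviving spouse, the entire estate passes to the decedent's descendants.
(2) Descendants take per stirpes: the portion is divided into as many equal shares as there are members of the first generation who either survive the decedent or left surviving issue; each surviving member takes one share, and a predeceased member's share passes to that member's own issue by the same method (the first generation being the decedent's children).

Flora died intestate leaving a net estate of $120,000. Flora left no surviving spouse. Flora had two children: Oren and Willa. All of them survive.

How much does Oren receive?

Oren receives $60,000.

The entire $120,000 passes to the descendants.
That amount ($120,000) is divided into 2 shares of $60,000: Oren and Willa each take $60,000.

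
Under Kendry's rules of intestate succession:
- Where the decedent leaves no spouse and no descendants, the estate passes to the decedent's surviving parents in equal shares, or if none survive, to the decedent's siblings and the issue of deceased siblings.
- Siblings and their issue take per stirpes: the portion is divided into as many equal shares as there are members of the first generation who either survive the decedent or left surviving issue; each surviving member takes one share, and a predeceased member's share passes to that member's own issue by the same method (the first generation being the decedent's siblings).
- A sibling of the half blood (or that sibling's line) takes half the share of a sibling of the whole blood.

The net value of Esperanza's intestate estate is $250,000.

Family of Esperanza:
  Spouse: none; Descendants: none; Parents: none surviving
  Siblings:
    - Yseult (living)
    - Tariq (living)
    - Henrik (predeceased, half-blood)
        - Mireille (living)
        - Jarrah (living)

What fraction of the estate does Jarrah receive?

Jarrah receives 1/10 of the estate.

The entire $250,000 passes to the siblings and their issue.
Counting each half-blood sibling's line as half a unit, there are 5/2 units in $250,000, so one unit is $100,000. Whole-blood lines (Yseult and Tariq) take $100,000 each; half-blood lines (Henrik) take $50,000 each.
Henrik's share ($50,000) is divided into 2 shares of $25,000: Mireille and Jarrah each take $25,000.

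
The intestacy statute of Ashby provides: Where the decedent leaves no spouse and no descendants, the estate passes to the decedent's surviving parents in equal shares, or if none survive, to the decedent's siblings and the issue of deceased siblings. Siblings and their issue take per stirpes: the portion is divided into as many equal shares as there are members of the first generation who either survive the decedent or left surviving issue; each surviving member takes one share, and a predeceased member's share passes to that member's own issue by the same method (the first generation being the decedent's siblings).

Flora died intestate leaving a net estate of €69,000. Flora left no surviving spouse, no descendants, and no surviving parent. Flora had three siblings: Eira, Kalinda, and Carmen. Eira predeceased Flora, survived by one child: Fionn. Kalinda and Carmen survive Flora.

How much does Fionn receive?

The entire €69,000 passes to the siblings and their issue.
That amount (€69,000) is divided into 3 shares of €23,000: Kalinda and Carmen each take €23,000; Eira's €23,000 share passes to Eira's issue.
Eira's share (€23,000) passes entirely to Fionn.

Fionn receives €23,000.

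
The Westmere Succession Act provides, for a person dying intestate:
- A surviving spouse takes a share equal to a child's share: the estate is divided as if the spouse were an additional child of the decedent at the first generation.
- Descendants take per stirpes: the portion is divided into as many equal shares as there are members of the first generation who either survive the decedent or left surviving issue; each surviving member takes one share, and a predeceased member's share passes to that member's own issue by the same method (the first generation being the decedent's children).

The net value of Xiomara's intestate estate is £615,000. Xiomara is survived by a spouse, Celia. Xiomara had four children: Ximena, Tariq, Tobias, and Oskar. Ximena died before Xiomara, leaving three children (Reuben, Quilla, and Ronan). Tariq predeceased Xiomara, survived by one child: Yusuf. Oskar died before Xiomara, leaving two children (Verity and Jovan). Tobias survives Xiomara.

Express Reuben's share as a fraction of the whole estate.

The spouse counts as an additional share at the children's level, so there are 5 primary shares of £123,000. Celia takes one such share (£123,000).
The children's combined portion (£492,000) is divided into 4 shares of £123,000: Tobias takes £123,000; Ximena's £123,000 share passes to Ximena's issue; Tariq's £123,000 share passes to Tariq's issue; Oskar's £123,000 share passes to Oskar's issue.
Ximena's share (£123,000) is divided into 3 shares of £41,000: Reuben, Quilla, and Ronan each take £41,000.
Tariq's share (£123,000) passes entirely to Yusuf.
Oskar's share (£123,000) is divided into 2 shares of £61,500: Verity and Jovan each take £61,500.

Reuben receives 1/15 of the estate.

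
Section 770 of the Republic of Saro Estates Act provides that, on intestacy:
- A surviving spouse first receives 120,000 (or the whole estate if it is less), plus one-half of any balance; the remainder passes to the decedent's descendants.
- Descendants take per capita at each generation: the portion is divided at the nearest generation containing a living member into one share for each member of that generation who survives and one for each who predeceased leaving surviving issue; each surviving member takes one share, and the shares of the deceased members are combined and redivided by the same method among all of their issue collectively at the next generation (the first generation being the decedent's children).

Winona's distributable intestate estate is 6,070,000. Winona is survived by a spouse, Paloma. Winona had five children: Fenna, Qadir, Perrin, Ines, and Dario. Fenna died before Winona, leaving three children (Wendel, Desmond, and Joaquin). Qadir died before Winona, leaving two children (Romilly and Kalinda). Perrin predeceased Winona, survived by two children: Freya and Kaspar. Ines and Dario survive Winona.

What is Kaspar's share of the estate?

Kaspar receives 255,000.

Paloma first takes 120,000, leaving a balance of 5,950,000. Paloma then takes one-half of the balance (2,975,000), for a total of 3,095,000. The remaining 2,975,000 passes to the descendants.
The descendants' portion (2,975,000) is divided at the children's generation into 5 shares of 595,000. Ines and Dario each take 595,000. The 3 shares of the deceased (Fenna, Qadir, and Perrin) are combined into a pool of 1,785,000.
That pool (1,785,000) is divided at the grandchildren's generation equally among Wendel, Desmond, Joaquin, Romilly, Kalinda, Freya, and Kaspar: 255,000 each.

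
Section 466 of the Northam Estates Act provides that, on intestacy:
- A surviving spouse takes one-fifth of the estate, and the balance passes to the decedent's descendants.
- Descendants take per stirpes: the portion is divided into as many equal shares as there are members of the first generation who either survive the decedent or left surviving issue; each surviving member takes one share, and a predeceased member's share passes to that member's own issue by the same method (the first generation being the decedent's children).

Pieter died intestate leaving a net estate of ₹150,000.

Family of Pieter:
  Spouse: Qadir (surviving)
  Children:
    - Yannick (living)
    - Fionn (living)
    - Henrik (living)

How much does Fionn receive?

Qadir takes one-fifth of ₹150,000 = ₹30,000. The remaining ₹120,000 passes to the descendants.
The descendants' portion (₹120,000) is divided into 3 shares of ₹40,000: Yannick, Fionn, and Henrik each take ₹40,000.

Fionn receives ₹40,000.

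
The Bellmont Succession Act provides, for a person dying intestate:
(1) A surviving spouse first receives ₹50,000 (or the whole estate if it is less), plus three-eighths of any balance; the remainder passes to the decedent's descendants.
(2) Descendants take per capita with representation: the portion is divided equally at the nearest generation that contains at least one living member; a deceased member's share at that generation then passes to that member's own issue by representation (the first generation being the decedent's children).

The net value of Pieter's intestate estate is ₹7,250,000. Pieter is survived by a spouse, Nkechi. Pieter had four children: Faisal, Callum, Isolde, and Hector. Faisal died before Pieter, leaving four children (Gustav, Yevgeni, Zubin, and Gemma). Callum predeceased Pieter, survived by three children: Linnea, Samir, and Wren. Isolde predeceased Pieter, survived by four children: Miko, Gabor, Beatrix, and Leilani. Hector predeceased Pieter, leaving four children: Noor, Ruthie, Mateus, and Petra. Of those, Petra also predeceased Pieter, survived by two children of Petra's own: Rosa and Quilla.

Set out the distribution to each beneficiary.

Nkechi first takes ₹50,000, leaving a balance of ₹7,200,000. Nkechi then takes three-eighths of the balance (₹2,700,000), for a total of ₹2,750,000. The remaining ₹4,500,000 passes to the descendants.
No child survives, so the initial division is made at the grandchildren's generation.
The descendants' portion (₹4,500,000) is divided into 15 shares of ₹300,000: Gustav, Yevgeni, Zubin, Gemma, Linnea, Samir, Wren, Miko, Gabor, Beatrix, Leilani, Noor, Ruthie, and Mateus each take ₹300,000; Petra's ₹300,000 share passes to Petra's issue.
Petra's share (₹300,000) is divided into 2 shares of ₹150,000: Rosa and Quilla each take ₹150,000.

Nkechi: ₹2,750,000; Gustav: ₹300,000; Yevgeni: ₹300,000; Zubin: ₹300,000; Gemma: ₹300,000; Linnea: ₹300,000; Samir: ₹300,000; Wren: ₹300,000; Miko: ₹300,000; Gabor: ₹300,000; Beatrix: ₹300,000; Leilani: ₹300,000; Noor: ₹300,000; Ruthie: ₹300,000; Mateus: ₹300,000; Rosa: ₹150,000; Quilla: ₹150,000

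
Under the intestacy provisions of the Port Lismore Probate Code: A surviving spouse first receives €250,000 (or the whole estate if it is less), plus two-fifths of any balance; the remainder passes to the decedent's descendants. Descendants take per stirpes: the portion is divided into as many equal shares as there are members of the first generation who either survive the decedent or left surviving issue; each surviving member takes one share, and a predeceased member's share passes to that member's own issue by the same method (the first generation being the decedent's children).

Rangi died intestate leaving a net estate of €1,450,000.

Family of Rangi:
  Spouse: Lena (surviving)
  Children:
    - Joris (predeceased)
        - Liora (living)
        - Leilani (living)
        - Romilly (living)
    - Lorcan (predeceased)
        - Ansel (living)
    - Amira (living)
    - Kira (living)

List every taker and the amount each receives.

Lena first takes €250,000, leaving a balance of €1,200,000. Lena then takes two-fifths of the balance (€480,000), for a total of €730,000. The remaining €720,000 passes to the descendants.
The descendants' portion (€720,000) is divided into 4 shares of €180,000: Amira and Kira each take €180,000; Joris's €180,000 share passes to Joris's issue; Lorcan's €180,000 share passes to Lorcan's issue.
Joris's share (€180,000) is divided into 3 shares of €60,000: Liora, Leilani, and Romilly each take €60,000.
Lorcan's share (€180,000) passes entirely to Ansel.

Lena: €730,000; Liora: €60,000; Leilani: €60,000; Romilly: €60,000; Ansel: €180,000; Amira: €180,000; Kira: €180,000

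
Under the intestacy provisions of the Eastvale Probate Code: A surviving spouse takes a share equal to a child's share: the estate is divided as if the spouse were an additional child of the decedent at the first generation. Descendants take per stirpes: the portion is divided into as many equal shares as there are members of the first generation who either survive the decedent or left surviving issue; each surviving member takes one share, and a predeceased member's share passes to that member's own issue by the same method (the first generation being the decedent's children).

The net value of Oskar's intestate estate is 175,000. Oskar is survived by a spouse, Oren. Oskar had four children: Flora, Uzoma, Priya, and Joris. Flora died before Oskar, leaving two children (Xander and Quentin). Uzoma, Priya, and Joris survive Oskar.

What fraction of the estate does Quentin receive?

The spouse counts as an additional share at the children's level, so there are 5 primary shares of 35,000. Oren takes one such share (35,000).
The children's combined portion (140,000) is divided into 4 shares of 35,000: Uzoma, Priya, and Joris each take 35,000; Flora's 35,000 share passes to Flora's issue.
Flora's share (35,000) is divided into 2 shares of 17,500: Xander and Quentin each take 17,500.

Quentin receives 1/10 of the estate.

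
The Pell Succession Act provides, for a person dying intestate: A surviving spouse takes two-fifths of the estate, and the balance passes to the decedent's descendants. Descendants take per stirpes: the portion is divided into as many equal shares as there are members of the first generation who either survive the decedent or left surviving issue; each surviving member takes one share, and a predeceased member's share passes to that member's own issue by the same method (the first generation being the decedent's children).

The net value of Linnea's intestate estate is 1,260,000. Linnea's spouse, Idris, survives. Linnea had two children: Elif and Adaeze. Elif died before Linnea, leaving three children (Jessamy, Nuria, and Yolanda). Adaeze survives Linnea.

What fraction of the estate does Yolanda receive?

Yolanda receives 1/10 of the estate.

Idris takes two-fifths of 1,260,000 = 504,000. The remaining 756,000 passes to the descendants.
The descendants' portion (756,000) is divided into 2 shares of 378,000: Adaeze takes 378,000; Elif's 378,000 share passes to Elif's issue.
Elif's share (378,000) is divided into 3 shares of 126,000: Jessamy, Nuria, and Yolanda each take 126,000.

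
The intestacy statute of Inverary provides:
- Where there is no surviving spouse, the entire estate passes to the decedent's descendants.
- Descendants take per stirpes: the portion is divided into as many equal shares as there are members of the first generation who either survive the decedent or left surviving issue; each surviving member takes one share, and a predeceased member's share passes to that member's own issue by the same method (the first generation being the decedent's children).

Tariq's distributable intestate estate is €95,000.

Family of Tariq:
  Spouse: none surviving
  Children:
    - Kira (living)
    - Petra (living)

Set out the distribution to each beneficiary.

Kira: €47,500; Petra: €47,500

The entire €95,000 passes to the descendants.
That amount (€95,000) is divided into 2 shares of €47,500: Kira and Petra each take €47,500.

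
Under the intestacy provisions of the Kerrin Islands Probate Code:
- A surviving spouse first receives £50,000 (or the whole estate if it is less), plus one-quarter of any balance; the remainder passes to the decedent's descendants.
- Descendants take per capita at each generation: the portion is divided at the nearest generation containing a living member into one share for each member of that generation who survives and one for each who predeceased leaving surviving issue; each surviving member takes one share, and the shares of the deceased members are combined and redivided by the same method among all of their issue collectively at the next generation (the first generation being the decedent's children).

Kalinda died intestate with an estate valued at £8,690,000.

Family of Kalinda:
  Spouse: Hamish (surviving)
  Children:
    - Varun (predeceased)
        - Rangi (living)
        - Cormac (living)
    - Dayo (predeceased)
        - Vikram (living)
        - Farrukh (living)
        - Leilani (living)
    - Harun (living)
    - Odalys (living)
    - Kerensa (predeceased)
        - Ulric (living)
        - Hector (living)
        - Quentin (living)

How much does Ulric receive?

Hamish first takes £50,000, leaving a balance of £8,640,000. Hamish then takes one-quarter of the balance (£2,160,000), for a total of £2,210,000. The remaining £6,480,000 passes to the descendants.
The descendants' portion (£6,480,000) is divided at the children's generation into 5 shares of £1,296,000. Harun and Odalys each take £1,296,000. The 3 shares of the deceased (Varun, Dayo, and Kerensa) are combined into a pool of £3,888,000.
That pool (£3,888,000) is divided at the grandchildren's generation equally among Rangi, Cormac, Vikram, Farrukh, Leilani, Ulric, Hector, and Quentin: £486,000 each.

Ulric receives £486,000.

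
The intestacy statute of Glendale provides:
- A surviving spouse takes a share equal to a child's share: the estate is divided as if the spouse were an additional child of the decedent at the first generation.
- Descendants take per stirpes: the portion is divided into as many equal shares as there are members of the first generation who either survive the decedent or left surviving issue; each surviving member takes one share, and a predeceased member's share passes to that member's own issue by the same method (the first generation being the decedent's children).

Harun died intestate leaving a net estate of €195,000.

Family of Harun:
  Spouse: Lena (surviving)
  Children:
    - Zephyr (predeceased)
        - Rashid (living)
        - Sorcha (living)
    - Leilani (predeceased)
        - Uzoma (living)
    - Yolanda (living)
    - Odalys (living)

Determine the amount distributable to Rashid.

The spouse counts as an additional share at the children's level, so there are 5 primary shares of €39,000. Lena takes one such share (€39,000).
The children's combined portion (€156,000) is divided into 4 shares of €39,000: Yolanda and Odalys each take €39,000; Zephyr's €39,000 share passes to Zephyr's issue; Leilani's €39,000 share passes to Leilani's issue.
Zephyr's share (€39,000) is divided into 2 shares of €19,500: Rashid and Sorcha each take €19,500.
Leilani's share (€39,000) passes entirely to Uzoma.

Rashid receives €19,500.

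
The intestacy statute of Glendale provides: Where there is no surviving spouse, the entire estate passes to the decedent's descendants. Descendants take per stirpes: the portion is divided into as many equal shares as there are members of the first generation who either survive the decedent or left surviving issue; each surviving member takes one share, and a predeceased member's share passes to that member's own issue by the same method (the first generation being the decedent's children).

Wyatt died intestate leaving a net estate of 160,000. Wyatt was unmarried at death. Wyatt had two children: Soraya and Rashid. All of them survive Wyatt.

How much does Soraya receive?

Soraya receives 80,000.

The entire 160,000 passes to the descendants.
That amount (160,000) is divided into 2 shares of 80,000: Soraya and Rashid each take 80,000.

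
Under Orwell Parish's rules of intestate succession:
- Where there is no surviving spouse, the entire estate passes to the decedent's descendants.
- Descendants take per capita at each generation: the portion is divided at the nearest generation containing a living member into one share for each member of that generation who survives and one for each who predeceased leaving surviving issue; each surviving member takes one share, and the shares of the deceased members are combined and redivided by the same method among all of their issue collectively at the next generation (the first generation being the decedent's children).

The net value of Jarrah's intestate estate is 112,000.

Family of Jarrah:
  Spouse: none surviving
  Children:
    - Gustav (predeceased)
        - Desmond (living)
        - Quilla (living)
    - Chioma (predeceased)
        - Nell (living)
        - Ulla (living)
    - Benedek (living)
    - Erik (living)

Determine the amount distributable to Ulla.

Ulla receives 14,000.

The entire 112,000 passes to the descendants.
That amount (112,000) is divided at the children's generation into 4 shares of 28,000. Benedek and Erik each take 28,000. The 2 shares of the deceased (Gustav and Chioma) are combined into a pool of 56,000.
That pool (56,000) is divided at the grandchildren's generation equally among Desmond, Quilla, Nell, and Ulla: 14,000 each.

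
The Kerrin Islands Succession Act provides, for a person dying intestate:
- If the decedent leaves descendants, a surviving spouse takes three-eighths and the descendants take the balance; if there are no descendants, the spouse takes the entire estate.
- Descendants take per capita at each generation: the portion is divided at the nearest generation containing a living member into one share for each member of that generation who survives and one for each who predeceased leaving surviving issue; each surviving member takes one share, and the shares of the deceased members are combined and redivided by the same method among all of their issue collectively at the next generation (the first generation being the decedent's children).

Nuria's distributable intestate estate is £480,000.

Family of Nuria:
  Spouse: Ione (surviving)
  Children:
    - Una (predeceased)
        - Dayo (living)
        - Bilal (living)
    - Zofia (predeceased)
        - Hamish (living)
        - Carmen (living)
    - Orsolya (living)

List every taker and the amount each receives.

Ione: £180,000; Dayo: £50,000; Bilal: £50,000; Hamish: £50,000; Carmen: £50,000; Orsolya: £100,000

Ione takes three-eighths of £480,000 = £180,000. The remaining £300,000 passes to the descendants.
The descendants' portion (£300,000) is divided at the children's generation into 3 shares of £100,000. Orsolya takes £100,000. The 2 shares of the deceased (Una and Zofia) are combined into a pool of £200,000.
That pool (£200,000) is divided at the grandchildren's generation equally among Dayo, Bilal, Hamish, and Carmen: £50,000 each.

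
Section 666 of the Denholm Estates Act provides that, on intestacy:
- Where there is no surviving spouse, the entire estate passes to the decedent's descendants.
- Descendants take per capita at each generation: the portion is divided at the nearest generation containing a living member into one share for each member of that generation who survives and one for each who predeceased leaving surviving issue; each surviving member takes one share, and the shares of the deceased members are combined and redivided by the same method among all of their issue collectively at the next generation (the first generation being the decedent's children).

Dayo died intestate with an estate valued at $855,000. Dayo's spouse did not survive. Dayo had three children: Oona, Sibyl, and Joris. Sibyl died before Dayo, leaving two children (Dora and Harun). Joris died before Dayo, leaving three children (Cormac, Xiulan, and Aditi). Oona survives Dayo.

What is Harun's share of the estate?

The entire $855,000 passes to the descendants.
That amount ($855,000) is divided at the children's generation into 3 shares of $285,000. Oona takes $285,000. The 2 shares of the deceased (Sibyl and Joris) are combined into a pool of $570,000.
That pool ($570,000) is divided at the grandchildren's generation equally among Dora, Harun, Cormac, Xiulan, and Aditi: $114,000 each.

Harun receives $114,000.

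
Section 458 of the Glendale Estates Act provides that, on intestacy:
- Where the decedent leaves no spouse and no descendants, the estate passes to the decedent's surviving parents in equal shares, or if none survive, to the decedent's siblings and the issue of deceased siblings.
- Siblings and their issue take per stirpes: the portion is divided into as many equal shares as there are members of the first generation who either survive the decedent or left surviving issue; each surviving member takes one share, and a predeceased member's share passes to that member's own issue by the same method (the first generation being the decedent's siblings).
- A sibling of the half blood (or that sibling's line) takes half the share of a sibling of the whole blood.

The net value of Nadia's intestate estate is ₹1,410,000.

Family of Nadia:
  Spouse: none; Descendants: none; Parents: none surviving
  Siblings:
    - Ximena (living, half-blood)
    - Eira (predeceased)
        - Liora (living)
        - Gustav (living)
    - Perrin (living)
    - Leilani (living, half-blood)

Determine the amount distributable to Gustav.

Gustav receives ₹235,000.

The entire ₹1,410,000 passes to the siblings and their issue.
Counting each half-blood sibling's line as half a unit, there are 3 units in ₹1,410,000, so one unit is ₹470,000. Whole-blood lines (Eira and Perrin) take ₹470,000 each; half-blood lines (Ximena and Leilani) take ₹235,000 each.
Eira's share (₹470,000) is divided into 2 shares of ₹235,000: Liora and Gustav each take ₹235,000.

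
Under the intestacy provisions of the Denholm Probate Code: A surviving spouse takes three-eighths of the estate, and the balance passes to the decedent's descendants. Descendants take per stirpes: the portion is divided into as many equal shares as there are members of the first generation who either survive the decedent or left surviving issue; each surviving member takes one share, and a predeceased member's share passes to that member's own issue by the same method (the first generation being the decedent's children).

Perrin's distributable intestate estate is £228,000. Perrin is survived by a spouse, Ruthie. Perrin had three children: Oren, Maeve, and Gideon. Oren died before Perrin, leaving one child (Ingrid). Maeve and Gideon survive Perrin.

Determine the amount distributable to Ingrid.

Ruthie takes three-eighths of £228,000 = £85,500. The remaining £142,500 passes to the descendants.
The descendants' portion (£142,500) is divided into 3 shares of £47,500: Maeve and Gideon each take £47,500; Oren's £47,500 share passes to Oren's issue.
Oren's share (£47,500) passes entirely to Ingrid.

Ingrid receives £47,500.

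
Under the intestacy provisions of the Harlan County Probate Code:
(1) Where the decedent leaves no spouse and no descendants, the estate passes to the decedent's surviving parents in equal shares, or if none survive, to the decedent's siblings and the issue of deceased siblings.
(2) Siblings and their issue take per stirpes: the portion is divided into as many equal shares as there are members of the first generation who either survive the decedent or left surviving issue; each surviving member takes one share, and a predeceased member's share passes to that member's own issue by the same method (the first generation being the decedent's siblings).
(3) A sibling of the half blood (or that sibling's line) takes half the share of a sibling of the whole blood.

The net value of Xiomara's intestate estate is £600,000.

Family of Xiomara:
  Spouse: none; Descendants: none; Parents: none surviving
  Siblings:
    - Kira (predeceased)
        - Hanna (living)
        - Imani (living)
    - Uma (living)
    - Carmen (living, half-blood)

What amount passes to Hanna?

Hanna receives £120,000.

The entire £600,000 passes to the siblings and their issue.
Counting each half-blood sibling's line as half a unit, there are 5/2 units in £600,000, so one unit is £240,000. Whole-blood lines (Kira and Uma) take £240,000 each; half-blood lines (Carmen) take £120,000 each.
Kira's share (£240,000) is divided into 2 shares of £120,000: Hanna and Imani each take £120,000.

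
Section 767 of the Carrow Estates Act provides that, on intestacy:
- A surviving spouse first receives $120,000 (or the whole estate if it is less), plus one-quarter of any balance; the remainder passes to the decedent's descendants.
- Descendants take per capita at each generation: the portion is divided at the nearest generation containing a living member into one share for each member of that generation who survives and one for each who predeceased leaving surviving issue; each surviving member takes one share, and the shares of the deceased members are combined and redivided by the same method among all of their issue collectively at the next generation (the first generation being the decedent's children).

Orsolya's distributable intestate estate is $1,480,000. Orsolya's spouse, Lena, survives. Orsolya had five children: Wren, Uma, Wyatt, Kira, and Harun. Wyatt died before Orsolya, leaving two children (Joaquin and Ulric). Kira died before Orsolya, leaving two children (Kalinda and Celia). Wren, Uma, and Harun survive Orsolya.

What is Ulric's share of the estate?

Ulric receives $102,000.

Lena first takes $120,000, leaving a balance of $1,360,000. Lena then takes one-quarter of the balance ($340,000), for a total of $460,000. The remaining $1,020,000 passes to the descendants.
The descendants' portion ($1,020,000) is divided at the children's generation into 5 shares of $204,000. Wren, Uma, and Harun each take $204,000. The 2 shares of the deceased (Wyatt and Kira) are combined into a pool of $408,000.
That pool ($408,000) is divided at the grandchildren's generation equally among Joaquin, Ulric, Kalinda, and Celia: $102,000 each.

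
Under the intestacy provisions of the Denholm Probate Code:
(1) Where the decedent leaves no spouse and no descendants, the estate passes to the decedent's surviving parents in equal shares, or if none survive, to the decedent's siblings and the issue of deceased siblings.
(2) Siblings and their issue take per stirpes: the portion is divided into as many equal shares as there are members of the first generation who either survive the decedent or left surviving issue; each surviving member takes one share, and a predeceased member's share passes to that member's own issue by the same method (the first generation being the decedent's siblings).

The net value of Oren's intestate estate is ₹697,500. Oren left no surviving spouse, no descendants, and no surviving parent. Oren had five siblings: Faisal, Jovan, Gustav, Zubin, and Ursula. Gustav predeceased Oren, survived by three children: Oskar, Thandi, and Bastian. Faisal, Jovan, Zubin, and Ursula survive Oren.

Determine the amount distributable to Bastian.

The entire ₹697,500 passes to the siblings and their issue.
That amount (₹697,500) is divided into 5 shares of ₹139,500: Faisal, Jovan, Zubin, and Ursula each take ₹139,500; Gustav's ₹139,500 share passes to Gustav's issue.
Gustav's share (₹139,500) is divided into 3 shares of ₹46,500: Oskar, Thandi, and Bastian each take ₹46,500.

Bastian receives ₹46,500.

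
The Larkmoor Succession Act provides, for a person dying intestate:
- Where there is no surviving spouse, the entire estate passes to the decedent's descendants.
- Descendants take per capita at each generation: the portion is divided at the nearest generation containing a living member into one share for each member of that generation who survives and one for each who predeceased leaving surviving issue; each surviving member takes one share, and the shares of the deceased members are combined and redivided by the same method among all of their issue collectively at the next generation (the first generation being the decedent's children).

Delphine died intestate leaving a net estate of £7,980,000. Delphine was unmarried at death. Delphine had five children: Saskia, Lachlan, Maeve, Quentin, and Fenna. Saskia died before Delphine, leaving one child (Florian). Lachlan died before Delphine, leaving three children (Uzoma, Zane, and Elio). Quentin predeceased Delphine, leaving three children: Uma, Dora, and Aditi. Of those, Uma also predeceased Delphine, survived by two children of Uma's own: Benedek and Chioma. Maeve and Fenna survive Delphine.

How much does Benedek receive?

Benedek receives £342,000.

The entire £7,980,000 passes to the descendants.
That amount (£7,980,000) is divided at the children's generation into 5 shares of £1,596,000. Maeve and Fenna each take £1,596,000. The 3 shares of the deceased (Saskia, Lachlan, and Quentin) are combined into a pool of £4,788,000.
That pool (£4,788,000) is divided at the grandchildren's generation into 7 shares of £684,000. Florian, Uzoma, Zane, Elio, Dora, and Aditi each take £684,000. The remaining share for the deceased Uma (£684,000) is carried to the next generation.
That pool (£684,000) is divided at the great-grandchildren's generation equally among Benedek and Chioma: £342,000 each.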